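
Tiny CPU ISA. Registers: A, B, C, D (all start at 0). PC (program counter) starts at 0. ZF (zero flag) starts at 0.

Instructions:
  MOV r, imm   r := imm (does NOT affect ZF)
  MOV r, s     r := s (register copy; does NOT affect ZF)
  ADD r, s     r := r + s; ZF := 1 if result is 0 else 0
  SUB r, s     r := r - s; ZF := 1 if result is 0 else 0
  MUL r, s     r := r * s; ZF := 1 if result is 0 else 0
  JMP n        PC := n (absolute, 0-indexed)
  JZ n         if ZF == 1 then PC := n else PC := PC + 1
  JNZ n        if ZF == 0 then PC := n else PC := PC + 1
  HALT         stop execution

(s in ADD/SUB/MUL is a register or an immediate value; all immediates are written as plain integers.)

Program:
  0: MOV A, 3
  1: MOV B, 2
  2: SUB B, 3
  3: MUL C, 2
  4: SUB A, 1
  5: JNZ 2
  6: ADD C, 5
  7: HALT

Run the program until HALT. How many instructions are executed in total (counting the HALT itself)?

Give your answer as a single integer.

Step 1: PC=0 exec 'MOV A, 3'. After: A=3 B=0 C=0 D=0 ZF=0 PC=1
Step 2: PC=1 exec 'MOV B, 2'. After: A=3 B=2 C=0 D=0 ZF=0 PC=2
Step 3: PC=2 exec 'SUB B, 3'. After: A=3 B=-1 C=0 D=0 ZF=0 PC=3
Step 4: PC=3 exec 'MUL C, 2'. After: A=3 B=-1 C=0 D=0 ZF=1 PC=4
Step 5: PC=4 exec 'SUB A, 1'. After: A=2 B=-1 C=0 D=0 ZF=0 PC=5
Step 6: PC=5 exec 'JNZ 2'. After: A=2 B=-1 C=0 D=0 ZF=0 PC=2
Step 7: PC=2 exec 'SUB B, 3'. After: A=2 B=-4 C=0 D=0 ZF=0 PC=3
Step 8: PC=3 exec 'MUL C, 2'. After: A=2 B=-4 C=0 D=0 ZF=1 PC=4
Step 9: PC=4 exec 'SUB A, 1'. After: A=1 B=-4 C=0 D=0 ZF=0 PC=5
Step 10: PC=5 exec 'JNZ 2'. After: A=1 B=-4 C=0 D=0 ZF=0 PC=2
Step 11: PC=2 exec 'SUB B, 3'. After: A=1 B=-7 C=0 D=0 ZF=0 PC=3
Step 12: PC=3 exec 'MUL C, 2'. After: A=1 B=-7 C=0 D=0 ZF=1 PC=4
Step 13: PC=4 exec 'SUB A, 1'. After: A=0 B=-7 C=0 D=0 ZF=1 PC=5
Step 14: PC=5 exec 'JNZ 2'. After: A=0 B=-7 C=0 D=0 ZF=1 PC=6
Step 15: PC=6 exec 'ADD C, 5'. After: A=0 B=-7 C=5 D=0 ZF=0 PC=7
Step 16: PC=7 exec 'HALT'. After: A=0 B=-7 C=5 D=0 ZF=0 PC=7 HALTED
Total instructions executed: 16

Answer: 16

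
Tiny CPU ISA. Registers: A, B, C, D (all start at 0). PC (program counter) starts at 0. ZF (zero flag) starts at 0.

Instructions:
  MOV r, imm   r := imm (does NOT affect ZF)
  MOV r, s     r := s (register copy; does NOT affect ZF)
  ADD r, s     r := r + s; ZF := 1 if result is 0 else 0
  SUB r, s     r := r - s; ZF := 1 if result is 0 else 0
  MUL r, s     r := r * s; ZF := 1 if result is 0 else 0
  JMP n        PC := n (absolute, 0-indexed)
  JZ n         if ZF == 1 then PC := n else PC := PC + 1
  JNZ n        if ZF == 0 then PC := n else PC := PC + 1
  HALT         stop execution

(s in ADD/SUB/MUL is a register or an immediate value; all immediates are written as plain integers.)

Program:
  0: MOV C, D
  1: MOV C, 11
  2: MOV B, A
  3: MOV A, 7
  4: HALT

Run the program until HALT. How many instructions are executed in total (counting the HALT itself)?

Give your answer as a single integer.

Step 1: PC=0 exec 'MOV C, D'. After: A=0 B=0 C=0 D=0 ZF=0 PC=1
Step 2: PC=1 exec 'MOV C, 11'. After: A=0 B=0 C=11 D=0 ZF=0 PC=2
Step 3: PC=2 exec 'MOV B, A'. After: A=0 B=0 C=11 D=0 ZF=0 PC=3
Step 4: PC=3 exec 'MOV A, 7'. After: A=7 B=0 C=11 D=0 ZF=0 PC=4
Step 5: PC=4 exec 'HALT'. After: A=7 B=0 C=11 D=0 ZF=0 PC=4 HALTED
Total instructions executed: 5

Answer: 5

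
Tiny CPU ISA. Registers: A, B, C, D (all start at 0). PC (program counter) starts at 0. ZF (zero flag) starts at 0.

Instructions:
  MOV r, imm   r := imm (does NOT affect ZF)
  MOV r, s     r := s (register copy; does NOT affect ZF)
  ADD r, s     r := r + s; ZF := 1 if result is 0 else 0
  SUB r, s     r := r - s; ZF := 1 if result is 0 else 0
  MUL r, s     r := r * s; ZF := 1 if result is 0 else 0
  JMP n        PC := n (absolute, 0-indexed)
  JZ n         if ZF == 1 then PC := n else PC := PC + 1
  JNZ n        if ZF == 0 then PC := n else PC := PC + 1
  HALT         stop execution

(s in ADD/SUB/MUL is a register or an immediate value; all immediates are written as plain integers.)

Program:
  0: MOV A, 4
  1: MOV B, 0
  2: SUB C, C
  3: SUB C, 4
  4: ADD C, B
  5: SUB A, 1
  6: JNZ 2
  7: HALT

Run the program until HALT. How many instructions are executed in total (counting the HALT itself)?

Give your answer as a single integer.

Answer: 23

Derivation:
Step 1: PC=0 exec 'MOV A, 4'. After: A=4 B=0 C=0 D=0 ZF=0 PC=1
Step 2: PC=1 exec 'MOV B, 0'. After: A=4 B=0 C=0 D=0 ZF=0 PC=2
Step 3: PC=2 exec 'SUB C, C'. After: A=4 B=0 C=0 D=0 ZF=1 PC=3
Step 4: PC=3 exec 'SUB C, 4'. After: A=4 B=0 C=-4 D=0 ZF=0 PC=4
Step 5: PC=4 exec 'ADD C, B'. After: A=4 B=0 C=-4 D=0 ZF=0 PC=5
Step 6: PC=5 exec 'SUB A, 1'. After: A=3 B=0 C=-4 D=0 ZF=0 PC=6
Step 7: PC=6 exec 'JNZ 2'. After: A=3 B=0 C=-4 D=0 ZF=0 PC=2
Step 8: PC=2 exec 'SUB C, C'. After: A=3 B=0 C=0 D=0 ZF=1 PC=3
Step 9: PC=3 exec 'SUB C, 4'. After: A=3 B=0 C=-4 D=0 ZF=0 PC=4
Step 10: PC=4 exec 'ADD C, B'. After: A=3 B=0 C=-4 D=0 ZF=0 PC=5
Step 11: PC=5 exec 'SUB A, 1'. After: A=2 B=0 C=-4 D=0 ZF=0 PC=6
Step 12: PC=6 exec 'JNZ 2'. After: A=2 B=0 C=-4 D=0 ZF=0 PC=2
Step 13: PC=2 exec 'SUB C, C'. After: A=2 B=0 C=0 D=0 ZF=1 PC=3
Step 14: PC=3 exec 'SUB C, 4'. After: A=2 B=0 C=-4 D=0 ZF=0 PC=4
Step 15: PC=4 exec 'ADD C, B'. After: A=2 B=0 C=-4 D=0 ZF=0 PC=5
Step 16: PC=5 exec 'SUB A, 1'. After: A=1 B=0 C=-4 D=0 ZF=0 PC=6
Step 17: PC=6 exec 'JNZ 2'. After: A=1 B=0 C=-4 D=0 ZF=0 PC=2
Step 18: PC=2 exec 'SUB C, C'. After: A=1 B=0 C=0 D=0 ZF=1 PC=3
Step 19: PC=3 exec 'SUB C, 4'. After: A=1 B=0 C=-4 D=0 ZF=0 PC=4
Step 20: PC=4 exec 'ADD C, B'. After: A=1 B=0 C=-4 D=0 ZF=0 PC=5
Step 21: PC=5 exec 'SUB A, 1'. After: A=0 B=0 C=-4 D=0 ZF=1 PC=6
Step 22: PC=6 exec 'JNZ 2'. After: A=0 B=0 C=-4 D=0 ZF=1 PC=7
Step 23: PC=7 exec 'HALT'. After: A=0 B=0 C=-4 D=0 ZF=1 PC=7 HALTED
Total instructions executed: 23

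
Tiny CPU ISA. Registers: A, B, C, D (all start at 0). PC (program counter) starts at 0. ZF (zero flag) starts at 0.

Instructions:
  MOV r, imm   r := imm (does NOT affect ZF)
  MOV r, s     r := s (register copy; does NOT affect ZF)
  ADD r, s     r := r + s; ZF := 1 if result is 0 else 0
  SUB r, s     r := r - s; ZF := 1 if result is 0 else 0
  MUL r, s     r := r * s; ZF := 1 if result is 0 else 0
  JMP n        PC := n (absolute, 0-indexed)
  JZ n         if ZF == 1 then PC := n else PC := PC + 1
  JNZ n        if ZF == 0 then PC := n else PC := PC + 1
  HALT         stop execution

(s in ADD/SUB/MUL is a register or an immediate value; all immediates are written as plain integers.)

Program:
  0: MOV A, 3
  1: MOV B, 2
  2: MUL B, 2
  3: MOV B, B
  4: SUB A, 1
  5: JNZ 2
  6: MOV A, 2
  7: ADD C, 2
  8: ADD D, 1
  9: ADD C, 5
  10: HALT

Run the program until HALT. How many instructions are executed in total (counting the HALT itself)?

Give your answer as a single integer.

Answer: 19

Derivation:
Step 1: PC=0 exec 'MOV A, 3'. After: A=3 B=0 C=0 D=0 ZF=0 PC=1
Step 2: PC=1 exec 'MOV B, 2'. After: A=3 B=2 C=0 D=0 ZF=0 PC=2
Step 3: PC=2 exec 'MUL B, 2'. After: A=3 B=4 C=0 D=0 ZF=0 PC=3
Step 4: PC=3 exec 'MOV B, B'. After: A=3 B=4 C=0 D=0 ZF=0 PC=4
Step 5: PC=4 exec 'SUB A, 1'. After: A=2 B=4 C=0 D=0 ZF=0 PC=5
Step 6: PC=5 exec 'JNZ 2'. After: A=2 B=4 C=0 D=0 ZF=0 PC=2
Step 7: PC=2 exec 'MUL B, 2'. After: A=2 B=8 C=0 D=0 ZF=0 PC=3
Step 8: PC=3 exec 'MOV B, B'. After: A=2 B=8 C=0 D=0 ZF=0 PC=4
Step 9: PC=4 exec 'SUB A, 1'. After: A=1 B=8 C=0 D=0 ZF=0 PC=5
Step 10: PC=5 exec 'JNZ 2'. After: A=1 B=8 C=0 D=0 ZF=0 PC=2
Step 11: PC=2 exec 'MUL B, 2'. After: A=1 B=16 C=0 D=0 ZF=0 PC=3
Step 12: PC=3 exec 'MOV B, B'. After: A=1 B=16 C=0 D=0 ZF=0 PC=4
Step 13: PC=4 exec 'SUB A, 1'. After: A=0 B=16 C=0 D=0 ZF=1 PC=5
Step 14: PC=5 exec 'JNZ 2'. After: A=0 B=16 C=0 D=0 ZF=1 PC=6
Step 15: PC=6 exec 'MOV A, 2'. After: A=2 B=16 C=0 D=0 ZF=1 PC=7
Step 16: PC=7 exec 'ADD C, 2'. After: A=2 B=16 C=2 D=0 ZF=0 PC=8
Step 17: PC=8 exec 'ADD D, 1'. After: A=2 B=16 C=2 D=1 ZF=0 PC=9
Step 18: PC=9 exec 'ADD C, 5'. After: A=2 B=16 C=7 D=1 ZF=0 PC=10
Step 19: PC=10 exec 'HALT'. After: A=2 B=16 C=7 D=1 ZF=0 PC=10 HALTED
Total instructions executed: 19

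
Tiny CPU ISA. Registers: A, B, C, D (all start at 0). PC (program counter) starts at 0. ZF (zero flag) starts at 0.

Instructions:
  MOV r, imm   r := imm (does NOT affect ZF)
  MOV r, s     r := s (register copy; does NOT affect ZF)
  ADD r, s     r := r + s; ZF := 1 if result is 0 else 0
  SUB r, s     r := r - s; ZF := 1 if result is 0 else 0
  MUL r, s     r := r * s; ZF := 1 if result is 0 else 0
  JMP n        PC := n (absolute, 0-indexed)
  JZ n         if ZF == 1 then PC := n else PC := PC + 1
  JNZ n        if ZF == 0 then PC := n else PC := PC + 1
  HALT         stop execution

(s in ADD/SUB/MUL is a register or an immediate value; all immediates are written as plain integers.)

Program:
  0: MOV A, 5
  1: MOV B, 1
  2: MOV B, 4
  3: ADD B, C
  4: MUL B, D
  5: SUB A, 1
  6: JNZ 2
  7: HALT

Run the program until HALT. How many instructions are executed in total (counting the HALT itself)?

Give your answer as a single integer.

Step 1: PC=0 exec 'MOV A, 5'. After: A=5 B=0 C=0 D=0 ZF=0 PC=1
Step 2: PC=1 exec 'MOV B, 1'. After: A=5 B=1 C=0 D=0 ZF=0 PC=2
Step 3: PC=2 exec 'MOV B, 4'. After: A=5 B=4 C=0 D=0 ZF=0 PC=3
Step 4: PC=3 exec 'ADD B, C'. After: A=5 B=4 C=0 D=0 ZF=0 PC=4
Step 5: PC=4 exec 'MUL B, D'. After: A=5 B=0 C=0 D=0 ZF=1 PC=5
Step 6: PC=5 exec 'SUB A, 1'. After: A=4 B=0 C=0 D=0 ZF=0 PC=6
Step 7: PC=6 exec 'JNZ 2'. After: A=4 B=0 C=0 D=0 ZF=0 PC=2
Step 8: PC=2 exec 'MOV B, 4'. After: A=4 B=4 C=0 D=0 ZF=0 PC=3
Step 9: PC=3 exec 'ADD B, C'. After: A=4 B=4 C=0 D=0 ZF=0 PC=4
Step 10: PC=4 exec 'MUL B, D'. After: A=4 B=0 C=0 D=0 ZF=1 PC=5
Step 11: PC=5 exec 'SUB A, 1'. After: A=3 B=0 C=0 D=0 ZF=0 PC=6
Step 12: PC=6 exec 'JNZ 2'. After: A=3 B=0 C=0 D=0 ZF=0 PC=2
Step 13: PC=2 exec 'MOV B, 4'. After: A=3 B=4 C=0 D=0 ZF=0 PC=3
Step 14: PC=3 exec 'ADD B, C'. After: A=3 B=4 C=0 D=0 ZF=0 PC=4
Step 15: PC=4 exec 'MUL B, D'. After: A=3 B=0 C=0 D=0 ZF=1 PC=5
Step 16: PC=5 exec 'SUB A, 1'. After: A=2 B=0 C=0 D=0 ZF=0 PC=6
Step 17: PC=6 exec 'JNZ 2'. After: A=2 B=0 C=0 D=0 ZF=0 PC=2
Step 18: PC=2 exec 'MOV B, 4'. After: A=2 B=4 C=0 D=0 ZF=0 PC=3
Step 19: PC=3 exec 'ADD B, C'. After: A=2 B=4 C=0 D=0 ZF=0 PC=4
Step 20: PC=4 exec 'MUL B, D'. After: A=2 B=0 C=0 D=0 ZF=1 PC=5
Step 21: PC=5 exec 'SUB A, 1'. After: A=1 B=0 C=0 D=0 ZF=0 PC=6
Step 22: PC=6 exec 'JNZ 2'. After: A=1 B=0 C=0 D=0 ZF=0 PC=2
Step 23: PC=2 exec 'MOV B, 4'. After: A=1 B=4 C=0 D=0 ZF=0 PC=3
Step 24: PC=3 exec 'ADD B, C'. After: A=1 B=4 C=0 D=0 ZF=0 PC=4
Step 25: PC=4 exec 'MUL B, D'. After: A=1 B=0 C=0 D=0 ZF=1 PC=5
Step 26: PC=5 exec 'SUB A, 1'. After: A=0 B=0 C=0 D=0 ZF=1 PC=6
Step 27: PC=6 exec 'JNZ 2'. After: A=0 B=0 C=0 D=0 ZF=1 PC=7
Step 28: PC=7 exec 'HALT'. After: A=0 B=0 C=0 D=0 ZF=1 PC=7 HALTED
Total instructions executed: 28

Answer: 28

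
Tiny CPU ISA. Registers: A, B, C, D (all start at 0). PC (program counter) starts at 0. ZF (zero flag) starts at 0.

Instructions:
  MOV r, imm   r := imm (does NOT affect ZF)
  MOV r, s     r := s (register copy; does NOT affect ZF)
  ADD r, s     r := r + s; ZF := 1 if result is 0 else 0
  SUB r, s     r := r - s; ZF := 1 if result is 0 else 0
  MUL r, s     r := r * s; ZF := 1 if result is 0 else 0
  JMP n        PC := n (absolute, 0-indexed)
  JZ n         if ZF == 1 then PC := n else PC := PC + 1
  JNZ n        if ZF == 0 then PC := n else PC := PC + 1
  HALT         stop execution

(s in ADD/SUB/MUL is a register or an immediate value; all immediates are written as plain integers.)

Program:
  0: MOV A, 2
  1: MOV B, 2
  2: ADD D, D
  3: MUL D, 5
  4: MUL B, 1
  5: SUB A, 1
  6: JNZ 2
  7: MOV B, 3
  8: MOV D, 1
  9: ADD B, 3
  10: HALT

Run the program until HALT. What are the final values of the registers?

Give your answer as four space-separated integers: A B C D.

Step 1: PC=0 exec 'MOV A, 2'. After: A=2 B=0 C=0 D=0 ZF=0 PC=1
Step 2: PC=1 exec 'MOV B, 2'. After: A=2 B=2 C=0 D=0 ZF=0 PC=2
Step 3: PC=2 exec 'ADD D, D'. After: A=2 B=2 C=0 D=0 ZF=1 PC=3
Step 4: PC=3 exec 'MUL D, 5'. After: A=2 B=2 C=0 D=0 ZF=1 PC=4
Step 5: PC=4 exec 'MUL B, 1'. After: A=2 B=2 C=0 D=0 ZF=0 PC=5
Step 6: PC=5 exec 'SUB A, 1'. After: A=1 B=2 C=0 D=0 ZF=0 PC=6
Step 7: PC=6 exec 'JNZ 2'. After: A=1 B=2 C=0 D=0 ZF=0 PC=2
Step 8: PC=2 exec 'ADD D, D'. After: A=1 B=2 C=0 D=0 ZF=1 PC=3
Step 9: PC=3 exec 'MUL D, 5'. After: A=1 B=2 C=0 D=0 ZF=1 PC=4
Step 10: PC=4 exec 'MUL B, 1'. After: A=1 B=2 C=0 D=0 ZF=0 PC=5
Step 11: PC=5 exec 'SUB A, 1'. After: A=0 B=2 C=0 D=0 ZF=1 PC=6
Step 12: PC=6 exec 'JNZ 2'. After: A=0 B=2 C=0 D=0 ZF=1 PC=7
Step 13: PC=7 exec 'MOV B, 3'. After: A=0 B=3 C=0 D=0 ZF=1 PC=8
Step 14: PC=8 exec 'MOV D, 1'. After: A=0 B=3 C=0 D=1 ZF=1 PC=9
Step 15: PC=9 exec 'ADD B, 3'. After: A=0 B=6 C=0 D=1 ZF=0 PC=10
Step 16: PC=10 exec 'HALT'. After: A=0 B=6 C=0 D=1 ZF=0 PC=10 HALTED

Answer: 0 6 0 1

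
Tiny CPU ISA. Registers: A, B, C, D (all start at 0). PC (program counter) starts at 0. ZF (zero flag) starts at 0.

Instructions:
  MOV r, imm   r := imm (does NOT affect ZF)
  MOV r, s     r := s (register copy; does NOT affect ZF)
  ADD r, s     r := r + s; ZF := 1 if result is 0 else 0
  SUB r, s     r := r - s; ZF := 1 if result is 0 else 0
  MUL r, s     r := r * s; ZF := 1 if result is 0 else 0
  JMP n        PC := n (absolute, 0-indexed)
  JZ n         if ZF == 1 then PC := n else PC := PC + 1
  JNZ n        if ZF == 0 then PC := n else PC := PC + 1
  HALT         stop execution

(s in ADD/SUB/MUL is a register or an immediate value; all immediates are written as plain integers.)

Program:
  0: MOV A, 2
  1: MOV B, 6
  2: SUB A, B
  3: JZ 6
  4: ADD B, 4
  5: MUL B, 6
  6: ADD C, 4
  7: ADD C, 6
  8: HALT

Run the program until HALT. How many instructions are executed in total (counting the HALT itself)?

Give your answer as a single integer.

Answer: 9

Derivation:
Step 1: PC=0 exec 'MOV A, 2'. After: A=2 B=0 C=0 D=0 ZF=0 PC=1
Step 2: PC=1 exec 'MOV B, 6'. After: A=2 B=6 C=0 D=0 ZF=0 PC=2
Step 3: PC=2 exec 'SUB A, B'. After: A=-4 B=6 C=0 D=0 ZF=0 PC=3
Step 4: PC=3 exec 'JZ 6'. After: A=-4 B=6 C=0 D=0 ZF=0 PC=4
Step 5: PC=4 exec 'ADD B, 4'. After: A=-4 B=10 C=0 D=0 ZF=0 PC=5
Step 6: PC=5 exec 'MUL B, 6'. After: A=-4 B=60 C=0 D=0 ZF=0 PC=6
Step 7: PC=6 exec 'ADD C, 4'. After: A=-4 B=60 C=4 D=0 ZF=0 PC=7
Step 8: PC=7 exec 'ADD C, 6'. After: A=-4 B=60 C=10 D=0 ZF=0 PC=8
Step 9: PC=8 exec 'HALT'. After: A=-4 B=60 C=10 D=0 ZF=0 PC=8 HALTED
Total instructions executed: 9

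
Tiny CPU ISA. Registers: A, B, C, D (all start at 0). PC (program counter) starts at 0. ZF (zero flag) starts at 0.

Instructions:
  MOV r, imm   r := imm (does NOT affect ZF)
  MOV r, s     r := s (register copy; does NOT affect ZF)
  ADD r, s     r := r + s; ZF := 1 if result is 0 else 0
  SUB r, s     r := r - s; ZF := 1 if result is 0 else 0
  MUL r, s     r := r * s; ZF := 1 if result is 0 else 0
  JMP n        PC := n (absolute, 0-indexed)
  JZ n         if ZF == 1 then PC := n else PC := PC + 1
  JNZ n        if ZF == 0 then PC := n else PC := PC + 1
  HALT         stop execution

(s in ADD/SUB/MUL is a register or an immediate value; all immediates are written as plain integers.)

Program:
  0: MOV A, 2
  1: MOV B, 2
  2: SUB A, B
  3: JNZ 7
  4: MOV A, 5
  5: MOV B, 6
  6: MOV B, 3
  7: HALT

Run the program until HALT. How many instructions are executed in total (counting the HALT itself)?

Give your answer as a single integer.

Step 1: PC=0 exec 'MOV A, 2'. After: A=2 B=0 C=0 D=0 ZF=0 PC=1
Step 2: PC=1 exec 'MOV B, 2'. After: A=2 B=2 C=0 D=0 ZF=0 PC=2
Step 3: PC=2 exec 'SUB A, B'. After: A=0 B=2 C=0 D=0 ZF=1 PC=3
Step 4: PC=3 exec 'JNZ 7'. After: A=0 B=2 C=0 D=0 ZF=1 PC=4
Step 5: PC=4 exec 'MOV A, 5'. After: A=5 B=2 C=0 D=0 ZF=1 PC=5
Step 6: PC=5 exec 'MOV B, 6'. After: A=5 B=6 C=0 D=0 ZF=1 PC=6
Step 7: PC=6 exec 'MOV B, 3'. After: A=5 B=3 C=0 D=0 ZF=1 PC=7
Step 8: PC=7 exec 'HALT'. After: A=5 B=3 C=0 D=0 ZF=1 PC=7 HALTED
Total instructions executed: 8

Answer: 8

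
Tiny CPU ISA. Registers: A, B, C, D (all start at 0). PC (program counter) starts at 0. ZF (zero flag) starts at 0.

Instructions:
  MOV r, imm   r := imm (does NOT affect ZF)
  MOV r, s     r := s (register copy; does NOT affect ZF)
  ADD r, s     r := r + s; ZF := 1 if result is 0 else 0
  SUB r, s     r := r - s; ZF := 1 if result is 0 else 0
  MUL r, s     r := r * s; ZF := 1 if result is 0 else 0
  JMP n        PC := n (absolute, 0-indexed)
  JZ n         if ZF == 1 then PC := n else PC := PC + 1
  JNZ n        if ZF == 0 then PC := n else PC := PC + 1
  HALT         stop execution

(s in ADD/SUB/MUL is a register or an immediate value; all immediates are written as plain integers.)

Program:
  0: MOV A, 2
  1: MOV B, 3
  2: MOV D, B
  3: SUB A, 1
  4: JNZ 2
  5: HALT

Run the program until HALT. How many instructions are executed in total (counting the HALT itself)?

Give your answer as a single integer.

Answer: 9

Derivation:
Step 1: PC=0 exec 'MOV A, 2'. After: A=2 B=0 C=0 D=0 ZF=0 PC=1
Step 2: PC=1 exec 'MOV B, 3'. After: A=2 B=3 C=0 D=0 ZF=0 PC=2
Step 3: PC=2 exec 'MOV D, B'. After: A=2 B=3 C=0 D=3 ZF=0 PC=3
Step 4: PC=3 exec 'SUB A, 1'. After: A=1 B=3 C=0 D=3 ZF=0 PC=4
Step 5: PC=4 exec 'JNZ 2'. After: A=1 B=3 C=0 D=3 ZF=0 PC=2
Step 6: PC=2 exec 'MOV D, B'. After: A=1 B=3 C=0 D=3 ZF=0 PC=3
Step 7: PC=3 exec 'SUB A, 1'. After: A=0 B=3 C=0 D=3 ZF=1 PC=4
Step 8: PC=4 exec 'JNZ 2'. After: A=0 B=3 C=0 D=3 ZF=1 PC=5
Step 9: PC=5 exec 'HALT'. After: A=0 B=3 C=0 D=3 ZF=1 PC=5 HALTED
Total instructions executed: 9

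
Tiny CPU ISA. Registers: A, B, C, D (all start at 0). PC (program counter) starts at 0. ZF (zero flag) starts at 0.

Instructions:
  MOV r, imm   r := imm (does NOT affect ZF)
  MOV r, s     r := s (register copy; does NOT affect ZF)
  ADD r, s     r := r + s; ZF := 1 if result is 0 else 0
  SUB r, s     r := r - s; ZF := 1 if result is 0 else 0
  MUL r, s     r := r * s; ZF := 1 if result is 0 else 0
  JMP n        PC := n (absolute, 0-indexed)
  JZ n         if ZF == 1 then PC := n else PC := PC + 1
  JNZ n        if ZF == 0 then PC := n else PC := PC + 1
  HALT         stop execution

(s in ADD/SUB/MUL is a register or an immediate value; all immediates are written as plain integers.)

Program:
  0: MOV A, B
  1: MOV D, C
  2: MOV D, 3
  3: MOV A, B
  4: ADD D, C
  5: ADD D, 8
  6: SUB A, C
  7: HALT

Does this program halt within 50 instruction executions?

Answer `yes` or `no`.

Step 1: PC=0 exec 'MOV A, B'. After: A=0 B=0 C=0 D=0 ZF=0 PC=1
Step 2: PC=1 exec 'MOV D, C'. After: A=0 B=0 C=0 D=0 ZF=0 PC=2
Step 3: PC=2 exec 'MOV D, 3'. After: A=0 B=0 C=0 D=3 ZF=0 PC=3
Step 4: PC=3 exec 'MOV A, B'. After: A=0 B=0 C=0 D=3 ZF=0 PC=4
Step 5: PC=4 exec 'ADD D, C'. After: A=0 B=0 C=0 D=3 ZF=0 PC=5
Step 6: PC=5 exec 'ADD D, 8'. After: A=0 B=0 C=0 D=11 ZF=0 PC=6
Step 7: PC=6 exec 'SUB A, C'. After: A=0 B=0 C=0 D=11 ZF=1 PC=7
Step 8: PC=7 exec 'HALT'. After: A=0 B=0 C=0 D=11 ZF=1 PC=7 HALTED

Answer: yes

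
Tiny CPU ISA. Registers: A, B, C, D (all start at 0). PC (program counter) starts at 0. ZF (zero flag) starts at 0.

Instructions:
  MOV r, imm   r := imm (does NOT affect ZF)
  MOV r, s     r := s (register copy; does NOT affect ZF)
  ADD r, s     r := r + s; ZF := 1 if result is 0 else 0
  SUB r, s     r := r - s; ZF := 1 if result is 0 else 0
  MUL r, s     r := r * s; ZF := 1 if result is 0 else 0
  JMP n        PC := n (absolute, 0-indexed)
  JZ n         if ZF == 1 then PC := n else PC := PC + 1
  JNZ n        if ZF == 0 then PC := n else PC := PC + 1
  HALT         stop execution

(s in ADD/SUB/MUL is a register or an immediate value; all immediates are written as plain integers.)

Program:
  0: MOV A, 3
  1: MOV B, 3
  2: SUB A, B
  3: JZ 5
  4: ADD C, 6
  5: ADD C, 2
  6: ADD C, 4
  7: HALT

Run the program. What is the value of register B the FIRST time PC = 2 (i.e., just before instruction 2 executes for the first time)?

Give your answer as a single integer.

Step 1: PC=0 exec 'MOV A, 3'. After: A=3 B=0 C=0 D=0 ZF=0 PC=1
Step 2: PC=1 exec 'MOV B, 3'. After: A=3 B=3 C=0 D=0 ZF=0 PC=2
First time PC=2: B=3

3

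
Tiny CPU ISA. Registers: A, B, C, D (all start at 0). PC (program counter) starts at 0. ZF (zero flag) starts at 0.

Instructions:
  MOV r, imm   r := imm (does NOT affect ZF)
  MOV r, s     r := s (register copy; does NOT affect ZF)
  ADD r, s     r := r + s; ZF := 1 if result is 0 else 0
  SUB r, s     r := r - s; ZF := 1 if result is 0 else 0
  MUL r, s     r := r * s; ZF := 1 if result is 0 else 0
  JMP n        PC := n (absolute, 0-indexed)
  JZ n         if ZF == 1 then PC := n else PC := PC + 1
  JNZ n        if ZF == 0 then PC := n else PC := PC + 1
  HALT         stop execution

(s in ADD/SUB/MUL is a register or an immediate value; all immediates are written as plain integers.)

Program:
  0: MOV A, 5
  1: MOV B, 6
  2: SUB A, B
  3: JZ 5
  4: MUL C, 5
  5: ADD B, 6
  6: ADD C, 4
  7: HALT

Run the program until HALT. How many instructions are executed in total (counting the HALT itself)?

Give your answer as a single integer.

Step 1: PC=0 exec 'MOV A, 5'. After: A=5 B=0 C=0 D=0 ZF=0 PC=1
Step 2: PC=1 exec 'MOV B, 6'. After: A=5 B=6 C=0 D=0 ZF=0 PC=2
Step 3: PC=2 exec 'SUB A, B'. After: A=-1 B=6 C=0 D=0 ZF=0 PC=3
Step 4: PC=3 exec 'JZ 5'. After: A=-1 B=6 C=0 D=0 ZF=0 PC=4
Step 5: PC=4 exec 'MUL C, 5'. After: A=-1 B=6 C=0 D=0 ZF=1 PC=5
Step 6: PC=5 exec 'ADD B, 6'. After: A=-1 B=12 C=0 D=0 ZF=0 PC=6
Step 7: PC=6 exec 'ADD C, 4'. After: A=-1 B=12 C=4 D=0 ZF=0 PC=7
Step 8: PC=7 exec 'HALT'. After: A=-1 B=12 C=4 D=0 ZF=0 PC=7 HALTED
Total instructions executed: 8

Answer: 8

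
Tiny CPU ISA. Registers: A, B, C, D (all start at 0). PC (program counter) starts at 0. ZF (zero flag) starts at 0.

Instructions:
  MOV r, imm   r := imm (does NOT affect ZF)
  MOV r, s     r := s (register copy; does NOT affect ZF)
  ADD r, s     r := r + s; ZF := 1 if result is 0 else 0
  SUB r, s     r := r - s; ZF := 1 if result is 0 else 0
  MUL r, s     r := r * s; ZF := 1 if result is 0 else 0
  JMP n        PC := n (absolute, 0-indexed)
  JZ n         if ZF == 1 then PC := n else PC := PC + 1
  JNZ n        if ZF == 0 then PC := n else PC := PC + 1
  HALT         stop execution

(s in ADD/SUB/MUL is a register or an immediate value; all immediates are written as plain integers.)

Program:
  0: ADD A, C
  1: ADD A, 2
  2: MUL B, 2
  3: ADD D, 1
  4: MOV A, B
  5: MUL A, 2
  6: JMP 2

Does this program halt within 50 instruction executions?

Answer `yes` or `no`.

Answer: no

Derivation:
Step 1: PC=0 exec 'ADD A, C'. After: A=0 B=0 C=0 D=0 ZF=1 PC=1
Step 2: PC=1 exec 'ADD A, 2'. After: A=2 B=0 C=0 D=0 ZF=0 PC=2
Step 3: PC=2 exec 'MUL B, 2'. After: A=2 B=0 C=0 D=0 ZF=1 PC=3
Step 4: PC=3 exec 'ADD D, 1'. After: A=2 B=0 C=0 D=1 ZF=0 PC=4
Step 5: PC=4 exec 'MOV A, B'. After: A=0 B=0 C=0 D=1 ZF=0 PC=5
Step 6: PC=5 exec 'MUL A, 2'. After: A=0 B=0 C=0 D=1 ZF=1 PC=6
Step 7: PC=6 exec 'JMP 2'. After: A=0 B=0 C=0 D=1 ZF=1 PC=2
Step 8: PC=2 exec 'MUL B, 2'. After: A=0 B=0 C=0 D=1 ZF=1 PC=3
Step 9: PC=3 exec 'ADD D, 1'. After: A=0 B=0 C=0 D=2 ZF=0 PC=4
Step 10: PC=4 exec 'MOV A, B'. After: A=0 B=0 C=0 D=2 ZF=0 PC=5
Step 11: PC=5 exec 'MUL A, 2'. After: A=0 B=0 C=0 D=2 ZF=1 PC=6
Step 12: PC=6 exec 'JMP 2'. After: A=0 B=0 C=0 D=2 ZF=1 PC=2
Step 13: PC=2 exec 'MUL B, 2'. After: A=0 B=0 C=0 D=2 ZF=1 PC=3
Step 14: PC=3 exec 'ADD D, 1'. After: A=0 B=0 C=0 D=3 ZF=0 PC=4
Step 15: PC=4 exec 'MOV A, B'. After: A=0 B=0 C=0 D=3 ZF=0 PC=5
After 50 steps: not halted. PC revisits the same instructions with no path to HALT; will never halt.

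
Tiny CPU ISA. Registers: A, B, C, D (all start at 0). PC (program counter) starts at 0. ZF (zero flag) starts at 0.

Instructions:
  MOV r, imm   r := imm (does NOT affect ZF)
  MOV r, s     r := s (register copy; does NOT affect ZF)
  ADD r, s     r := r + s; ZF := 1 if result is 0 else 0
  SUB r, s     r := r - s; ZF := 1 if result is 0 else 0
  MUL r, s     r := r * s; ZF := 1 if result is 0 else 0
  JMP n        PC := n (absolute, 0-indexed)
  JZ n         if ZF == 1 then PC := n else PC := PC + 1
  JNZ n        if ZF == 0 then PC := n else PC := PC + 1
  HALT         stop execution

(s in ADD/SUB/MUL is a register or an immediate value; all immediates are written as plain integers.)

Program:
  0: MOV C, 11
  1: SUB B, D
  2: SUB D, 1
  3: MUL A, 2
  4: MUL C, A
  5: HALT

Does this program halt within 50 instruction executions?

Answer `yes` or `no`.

Answer: yes

Derivation:
Step 1: PC=0 exec 'MOV C, 11'. After: A=0 B=0 C=11 D=0 ZF=0 PC=1
Step 2: PC=1 exec 'SUB B, D'. After: A=0 B=0 C=11 D=0 ZF=1 PC=2
Step 3: PC=2 exec 'SUB D, 1'. After: A=0 B=0 C=11 D=-1 ZF=0 PC=3
Step 4: PC=3 exec 'MUL A, 2'. After: A=0 B=0 C=11 D=-1 ZF=1 PC=4
Step 5: PC=4 exec 'MUL C, A'. After: A=0 B=0 C=0 D=-1 ZF=1 PC=5
Step 6: PC=5 exec 'HALT'. After: A=0 B=0 C=0 D=-1 ZF=1 PC=5 HALTED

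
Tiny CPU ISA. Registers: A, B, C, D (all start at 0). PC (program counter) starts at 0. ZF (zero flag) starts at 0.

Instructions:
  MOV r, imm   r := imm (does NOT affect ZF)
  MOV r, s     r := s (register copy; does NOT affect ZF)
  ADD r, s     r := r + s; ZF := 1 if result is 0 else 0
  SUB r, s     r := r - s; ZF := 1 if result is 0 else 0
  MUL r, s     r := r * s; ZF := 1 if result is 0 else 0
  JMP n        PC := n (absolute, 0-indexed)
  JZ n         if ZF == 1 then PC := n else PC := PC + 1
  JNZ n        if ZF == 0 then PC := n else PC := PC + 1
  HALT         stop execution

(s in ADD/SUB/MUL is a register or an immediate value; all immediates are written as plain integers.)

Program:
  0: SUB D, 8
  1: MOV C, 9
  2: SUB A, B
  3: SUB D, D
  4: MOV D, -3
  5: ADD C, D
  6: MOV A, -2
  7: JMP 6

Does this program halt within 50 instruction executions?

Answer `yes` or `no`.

Step 1: PC=0 exec 'SUB D, 8'. After: A=0 B=0 C=0 D=-8 ZF=0 PC=1
Step 2: PC=1 exec 'MOV C, 9'. After: A=0 B=0 C=9 D=-8 ZF=0 PC=2
Step 3: PC=2 exec 'SUB A, B'. After: A=0 B=0 C=9 D=-8 ZF=1 PC=3
Step 4: PC=3 exec 'SUB D, D'. After: A=0 B=0 C=9 D=0 ZF=1 PC=4
Step 5: PC=4 exec 'MOV D, -3'. After: A=0 B=0 C=9 D=-3 ZF=1 PC=5
Step 6: PC=5 exec 'ADD C, D'. After: A=0 B=0 C=6 D=-3 ZF=0 PC=6
Step 7: PC=6 exec 'MOV A, -2'. After: A=-2 B=0 C=6 D=-3 ZF=0 PC=7
Step 8: PC=7 exec 'JMP 6'. After: A=-2 B=0 C=6 D=-3 ZF=0 PC=6
Step 9: PC=6 exec 'MOV A, -2'. After: A=-2 B=0 C=6 D=-3 ZF=0 PC=7
State after step 9 equals state after step 7: the program is in a cycle of length 2 and will never halt.

Answer: no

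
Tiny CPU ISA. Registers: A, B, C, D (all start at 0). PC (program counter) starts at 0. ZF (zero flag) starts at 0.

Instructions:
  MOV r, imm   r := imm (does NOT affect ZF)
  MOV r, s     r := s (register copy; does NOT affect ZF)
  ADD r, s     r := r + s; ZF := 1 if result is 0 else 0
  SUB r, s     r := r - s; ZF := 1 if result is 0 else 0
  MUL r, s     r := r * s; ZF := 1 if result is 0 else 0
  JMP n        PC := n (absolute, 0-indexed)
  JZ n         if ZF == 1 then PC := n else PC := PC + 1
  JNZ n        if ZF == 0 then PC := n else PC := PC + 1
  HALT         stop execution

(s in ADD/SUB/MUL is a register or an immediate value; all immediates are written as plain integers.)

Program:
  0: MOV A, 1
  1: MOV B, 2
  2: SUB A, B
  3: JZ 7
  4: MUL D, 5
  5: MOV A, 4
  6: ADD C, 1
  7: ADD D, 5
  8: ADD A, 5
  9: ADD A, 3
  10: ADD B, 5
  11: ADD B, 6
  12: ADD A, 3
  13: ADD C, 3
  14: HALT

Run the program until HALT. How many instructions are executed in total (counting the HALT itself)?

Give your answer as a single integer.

Answer: 15

Derivation:
Step 1: PC=0 exec 'MOV A, 1'. After: A=1 B=0 C=0 D=0 ZF=0 PC=1
Step 2: PC=1 exec 'MOV B, 2'. After: A=1 B=2 C=0 D=0 ZF=0 PC=2
Step 3: PC=2 exec 'SUB A, B'. After: A=-1 B=2 C=0 D=0 ZF=0 PC=3
Step 4: PC=3 exec 'JZ 7'. After: A=-1 B=2 C=0 D=0 ZF=0 PC=4
Step 5: PC=4 exec 'MUL D, 5'. After: A=-1 B=2 C=0 D=0 ZF=1 PC=5
Step 6: PC=5 exec 'MOV A, 4'. After: A=4 B=2 C=0 D=0 ZF=1 PC=6
Step 7: PC=6 exec 'ADD C, 1'. After: A=4 B=2 C=1 D=0 ZF=0 PC=7
Step 8: PC=7 exec 'ADD D, 5'. After: A=4 B=2 C=1 D=5 ZF=0 PC=8
Step 9: PC=8 exec 'ADD A, 5'. After: A=9 B=2 C=1 D=5 ZF=0 PC=9
Step 10: PC=9 exec 'ADD A, 3'. After: A=12 B=2 C=1 D=5 ZF=0 PC=10
Step 11: PC=10 exec 'ADD B, 5'. After: A=12 B=7 C=1 D=5 ZF=0 PC=11
Step 12: PC=11 exec 'ADD B, 6'. After: A=12 B=13 C=1 D=5 ZF=0 PC=12
Step 13: PC=12 exec 'ADD A, 3'. After: A=15 B=13 C=1 D=5 ZF=0 PC=13
Step 14: PC=13 exec 'ADD C, 3'. After: A=15 B=13 C=4 D=5 ZF=0 PC=14
Step 15: PC=14 exec 'HALT'. After: A=15 B=13 C=4 D=5 ZF=0 PC=14 HALTED
Total instructions executed: 15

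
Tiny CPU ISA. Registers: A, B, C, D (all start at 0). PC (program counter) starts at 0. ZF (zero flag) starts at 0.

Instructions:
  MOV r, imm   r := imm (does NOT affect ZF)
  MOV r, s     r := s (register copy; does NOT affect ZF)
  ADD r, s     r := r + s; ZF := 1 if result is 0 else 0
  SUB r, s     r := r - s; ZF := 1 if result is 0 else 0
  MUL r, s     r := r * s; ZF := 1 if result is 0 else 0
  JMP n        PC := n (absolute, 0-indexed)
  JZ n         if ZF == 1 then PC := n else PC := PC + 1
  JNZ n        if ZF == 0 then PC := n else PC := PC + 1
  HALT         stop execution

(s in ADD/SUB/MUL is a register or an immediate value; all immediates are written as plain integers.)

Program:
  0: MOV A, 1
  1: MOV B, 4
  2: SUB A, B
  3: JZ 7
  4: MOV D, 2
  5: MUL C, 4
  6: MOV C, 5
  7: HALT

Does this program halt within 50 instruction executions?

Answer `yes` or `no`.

Answer: yes

Derivation:
Step 1: PC=0 exec 'MOV A, 1'. After: A=1 B=0 C=0 D=0 ZF=0 PC=1
Step 2: PC=1 exec 'MOV B, 4'. After: A=1 B=4 C=0 D=0 ZF=0 PC=2
Step 3: PC=2 exec 'SUB A, B'. After: A=-3 B=4 C=0 D=0 ZF=0 PC=3
Step 4: PC=3 exec 'JZ 7'. After: A=-3 B=4 C=0 D=0 ZF=0 PC=4
Step 5: PC=4 exec 'MOV D, 2'. After: A=-3 B=4 C=0 D=2 ZF=0 PC=5
Step 6: PC=5 exec 'MUL C, 4'. After: A=-3 B=4 C=0 D=2 ZF=1 PC=6
Step 7: PC=6 exec 'MOV C, 5'. After: A=-3 B=4 C=5 D=2 ZF=1 PC=7
Step 8: PC=7 exec 'HALT'. After: A=-3 B=4 C=5 D=2 ZF=1 PC=7 HALTED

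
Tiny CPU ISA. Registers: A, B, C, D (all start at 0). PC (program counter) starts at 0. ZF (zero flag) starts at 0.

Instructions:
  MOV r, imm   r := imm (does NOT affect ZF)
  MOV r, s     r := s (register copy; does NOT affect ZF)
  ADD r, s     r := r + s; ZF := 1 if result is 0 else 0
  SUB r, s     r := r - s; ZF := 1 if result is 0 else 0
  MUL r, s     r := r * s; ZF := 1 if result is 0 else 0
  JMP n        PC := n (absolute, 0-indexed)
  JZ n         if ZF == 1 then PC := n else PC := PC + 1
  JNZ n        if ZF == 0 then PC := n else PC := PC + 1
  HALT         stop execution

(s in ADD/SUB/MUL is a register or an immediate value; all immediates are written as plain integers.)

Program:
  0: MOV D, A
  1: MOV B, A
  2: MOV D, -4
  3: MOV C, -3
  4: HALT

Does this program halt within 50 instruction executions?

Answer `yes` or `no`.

Step 1: PC=0 exec 'MOV D, A'. After: A=0 B=0 C=0 D=0 ZF=0 PC=1
Step 2: PC=1 exec 'MOV B, A'. After: A=0 B=0 C=0 D=0 ZF=0 PC=2
Step 3: PC=2 exec 'MOV D, -4'. After: A=0 B=0 C=0 D=-4 ZF=0 PC=3
Step 4: PC=3 exec 'MOV C, -3'. After: A=0 B=0 C=-3 D=-4 ZF=0 PC=4
Step 5: PC=4 exec 'HALT'. After: A=0 B=0 C=-3 D=-4 ZF=0 PC=4 HALTED

Answer: yes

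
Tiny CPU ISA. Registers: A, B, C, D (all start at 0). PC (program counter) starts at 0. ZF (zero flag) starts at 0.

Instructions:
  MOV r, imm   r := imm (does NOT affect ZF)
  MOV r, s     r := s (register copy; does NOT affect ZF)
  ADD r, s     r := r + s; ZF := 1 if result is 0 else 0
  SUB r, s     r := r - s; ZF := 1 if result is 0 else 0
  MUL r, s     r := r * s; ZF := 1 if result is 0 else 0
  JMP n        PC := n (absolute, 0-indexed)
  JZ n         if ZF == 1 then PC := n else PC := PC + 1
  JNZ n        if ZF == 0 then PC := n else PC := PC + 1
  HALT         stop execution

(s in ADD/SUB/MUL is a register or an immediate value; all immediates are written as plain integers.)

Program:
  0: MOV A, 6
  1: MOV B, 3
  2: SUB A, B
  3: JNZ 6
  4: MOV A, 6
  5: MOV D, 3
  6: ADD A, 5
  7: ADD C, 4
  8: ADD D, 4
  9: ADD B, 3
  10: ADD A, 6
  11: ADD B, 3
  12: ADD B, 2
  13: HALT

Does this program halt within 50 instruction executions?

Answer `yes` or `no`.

Answer: yes

Derivation:
Step 1: PC=0 exec 'MOV A, 6'. After: A=6 B=0 C=0 D=0 ZF=0 PC=1
Step 2: PC=1 exec 'MOV B, 3'. After: A=6 B=3 C=0 D=0 ZF=0 PC=2
Step 3: PC=2 exec 'SUB A, B'. After: A=3 B=3 C=0 D=0 ZF=0 PC=3
Step 4: PC=3 exec 'JNZ 6'. After: A=3 B=3 C=0 D=0 ZF=0 PC=6
Step 5: PC=6 exec 'ADD A, 5'. After: A=8 B=3 C=0 D=0 ZF=0 PC=7
Step 6: PC=7 exec 'ADD C, 4'. After: A=8 B=3 C=4 D=0 ZF=0 PC=8
Step 7: PC=8 exec 'ADD D, 4'. After: A=8 B=3 C=4 D=4 ZF=0 PC=9
Step 8: PC=9 exec 'ADD B, 3'. After: A=8 B=6 C=4 D=4 ZF=0 PC=10
Step 9: PC=10 exec 'ADD A, 6'. After: A=14 B=6 C=4 D=4 ZF=0 PC=11
Step 10: PC=11 exec 'ADD B, 3'. After: A=14 B=9 C=4 D=4 ZF=0 PC=12
Step 11: PC=12 exec 'ADD B, 2'. After: A=14 B=11 C=4 D=4 ZF=0 PC=13
Step 12: PC=13 exec 'HALT'. After: A=14 B=11 C=4 D=4 ZF=0 PC=13 HALTED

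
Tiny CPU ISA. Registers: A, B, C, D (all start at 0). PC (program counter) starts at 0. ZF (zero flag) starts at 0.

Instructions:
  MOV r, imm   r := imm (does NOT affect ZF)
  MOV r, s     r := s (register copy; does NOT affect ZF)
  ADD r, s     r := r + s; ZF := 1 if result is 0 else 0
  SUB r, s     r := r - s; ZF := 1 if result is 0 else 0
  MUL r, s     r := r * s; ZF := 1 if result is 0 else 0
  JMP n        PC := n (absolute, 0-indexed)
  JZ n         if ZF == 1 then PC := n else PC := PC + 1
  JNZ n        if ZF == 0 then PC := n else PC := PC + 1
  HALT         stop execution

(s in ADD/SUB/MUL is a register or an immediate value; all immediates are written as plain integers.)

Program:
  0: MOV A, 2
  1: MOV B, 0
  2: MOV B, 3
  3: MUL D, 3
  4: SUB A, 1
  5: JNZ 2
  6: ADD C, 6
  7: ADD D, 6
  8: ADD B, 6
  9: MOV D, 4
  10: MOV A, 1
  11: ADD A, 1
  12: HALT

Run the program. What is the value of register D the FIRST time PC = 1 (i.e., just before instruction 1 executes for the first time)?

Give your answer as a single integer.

Step 1: PC=0 exec 'MOV A, 2'. After: A=2 B=0 C=0 D=0 ZF=0 PC=1
First time PC=1: D=0

0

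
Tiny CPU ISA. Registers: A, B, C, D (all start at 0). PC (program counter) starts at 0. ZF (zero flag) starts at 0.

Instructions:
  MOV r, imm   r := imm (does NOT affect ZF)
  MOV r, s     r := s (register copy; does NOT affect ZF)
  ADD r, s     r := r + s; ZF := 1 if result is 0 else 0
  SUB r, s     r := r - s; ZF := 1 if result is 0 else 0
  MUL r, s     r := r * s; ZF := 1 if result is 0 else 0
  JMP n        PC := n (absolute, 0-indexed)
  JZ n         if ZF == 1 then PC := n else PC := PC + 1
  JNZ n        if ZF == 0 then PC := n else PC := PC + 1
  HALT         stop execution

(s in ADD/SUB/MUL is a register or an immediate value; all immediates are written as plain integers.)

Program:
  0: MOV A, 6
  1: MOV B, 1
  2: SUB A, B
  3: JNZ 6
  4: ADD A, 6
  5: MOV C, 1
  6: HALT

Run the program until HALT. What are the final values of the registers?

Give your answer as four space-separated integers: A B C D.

Step 1: PC=0 exec 'MOV A, 6'. After: A=6 B=0 C=0 D=0 ZF=0 PC=1
Step 2: PC=1 exec 'MOV B, 1'. After: A=6 B=1 C=0 D=0 ZF=0 PC=2
Step 3: PC=2 exec 'SUB A, B'. After: A=5 B=1 C=0 D=0 ZF=0 PC=3
Step 4: PC=3 exec 'JNZ 6'. After: A=5 B=1 C=0 D=0 ZF=0 PC=6
Step 5: PC=6 exec 'HALT'. After: A=5 B=1 C=0 D=0 ZF=0 PC=6 HALTED

Answer: 5 1 0 0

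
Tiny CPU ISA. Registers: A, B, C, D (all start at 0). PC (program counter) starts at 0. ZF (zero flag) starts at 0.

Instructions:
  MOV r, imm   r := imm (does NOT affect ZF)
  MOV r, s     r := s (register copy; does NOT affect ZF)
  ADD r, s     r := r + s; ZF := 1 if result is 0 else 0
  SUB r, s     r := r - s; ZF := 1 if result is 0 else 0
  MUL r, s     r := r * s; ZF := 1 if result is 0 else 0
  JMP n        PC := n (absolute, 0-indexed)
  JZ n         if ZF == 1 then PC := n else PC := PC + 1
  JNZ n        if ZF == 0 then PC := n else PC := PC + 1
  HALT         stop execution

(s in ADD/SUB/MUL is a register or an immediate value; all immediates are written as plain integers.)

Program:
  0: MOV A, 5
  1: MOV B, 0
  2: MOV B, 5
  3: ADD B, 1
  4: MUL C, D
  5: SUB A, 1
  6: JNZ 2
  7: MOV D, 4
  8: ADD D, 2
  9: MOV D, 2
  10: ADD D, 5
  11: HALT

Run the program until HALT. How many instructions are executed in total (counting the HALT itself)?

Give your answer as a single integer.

Answer: 32

Derivation:
Step 1: PC=0 exec 'MOV A, 5'. After: A=5 B=0 C=0 D=0 ZF=0 PC=1
Step 2: PC=1 exec 'MOV B, 0'. After: A=5 B=0 C=0 D=0 ZF=0 PC=2
Step 3: PC=2 exec 'MOV B, 5'. After: A=5 B=5 C=0 D=0 ZF=0 PC=3
Step 4: PC=3 exec 'ADD B, 1'. After: A=5 B=6 C=0 D=0 ZF=0 PC=4
Step 5: PC=4 exec 'MUL C, D'. After: A=5 B=6 C=0 D=0 ZF=1 PC=5
Step 6: PC=5 exec 'SUB A, 1'. After: A=4 B=6 C=0 D=0 ZF=0 PC=6
Step 7: PC=6 exec 'JNZ 2'. After: A=4 B=6 C=0 D=0 ZF=0 PC=2
Step 8: PC=2 exec 'MOV B, 5'. After: A=4 B=5 C=0 D=0 ZF=0 PC=3
Step 9: PC=3 exec 'ADD B, 1'. After: A=4 B=6 C=0 D=0 ZF=0 PC=4
Step 10: PC=4 exec 'MUL C, D'. After: A=4 B=6 C=0 D=0 ZF=1 PC=5
Step 11: PC=5 exec 'SUB A, 1'. After: A=3 B=6 C=0 D=0 ZF=0 PC=6
Step 12: PC=6 exec 'JNZ 2'. After: A=3 B=6 C=0 D=0 ZF=0 PC=2
Step 13: PC=2 exec 'MOV B, 5'. After: A=3 B=5 C=0 D=0 ZF=0 PC=3
Step 14: PC=3 exec 'ADD B, 1'. After: A=3 B=6 C=0 D=0 ZF=0 PC=4
Step 15: PC=4 exec 'MUL C, D'. After: A=3 B=6 C=0 D=0 ZF=1 PC=5
Step 16: PC=5 exec 'SUB A, 1'. After: A=2 B=6 C=0 D=0 ZF=0 PC=6
Step 17: PC=6 exec 'JNZ 2'. After: A=2 B=6 C=0 D=0 ZF=0 PC=2
Step 18: PC=2 exec 'MOV B, 5'. After: A=2 B=5 C=0 D=0 ZF=0 PC=3
Step 19: PC=3 exec 'ADD B, 1'. After: A=2 B=6 C=0 D=0 ZF=0 PC=4
Step 20: PC=4 exec 'MUL C, D'. After: A=2 B=6 C=0 D=0 ZF=1 PC=5
Step 21: PC=5 exec 'SUB A, 1'. After: A=1 B=6 C=0 D=0 ZF=0 PC=6
Step 22: PC=6 exec 'JNZ 2'. After: A=1 B=6 C=0 D=0 ZF=0 PC=2
Step 23: PC=2 exec 'MOV B, 5'. After: A=1 B=5 C=0 D=0 ZF=0 PC=3
Step 24: PC=3 exec 'ADD B, 1'. After: A=1 B=6 C=0 D=0 ZF=0 PC=4
Step 25: PC=4 exec 'MUL C, D'. After: A=1 B=6 C=0 D=0 ZF=1 PC=5
Step 26: PC=5 exec 'SUB A, 1'. After: A=0 B=6 C=0 D=0 ZF=1 PC=6
Step 27: PC=6 exec 'JNZ 2'. After: A=0 B=6 C=0 D=0 ZF=1 PC=7
Step 28: PC=7 exec 'MOV D, 4'. After: A=0 B=6 C=0 D=4 ZF=1 PC=8
Step 29: PC=8 exec 'ADD D, 2'. After: A=0 B=6 C=0 D=6 ZF=0 PC=9
Step 30: PC=9 exec 'MOV D, 2'. After: A=0 B=6 C=0 D=2 ZF=0 PC=10
Step 31: PC=10 exec 'ADD D, 5'. After: A=0 B=6 C=0 D=7 ZF=0 PC=11
Step 32: PC=11 exec 'HALT'. After: A=0 B=6 C=0 D=7 ZF=0 PC=11 HALTED
Total instructions executed: 32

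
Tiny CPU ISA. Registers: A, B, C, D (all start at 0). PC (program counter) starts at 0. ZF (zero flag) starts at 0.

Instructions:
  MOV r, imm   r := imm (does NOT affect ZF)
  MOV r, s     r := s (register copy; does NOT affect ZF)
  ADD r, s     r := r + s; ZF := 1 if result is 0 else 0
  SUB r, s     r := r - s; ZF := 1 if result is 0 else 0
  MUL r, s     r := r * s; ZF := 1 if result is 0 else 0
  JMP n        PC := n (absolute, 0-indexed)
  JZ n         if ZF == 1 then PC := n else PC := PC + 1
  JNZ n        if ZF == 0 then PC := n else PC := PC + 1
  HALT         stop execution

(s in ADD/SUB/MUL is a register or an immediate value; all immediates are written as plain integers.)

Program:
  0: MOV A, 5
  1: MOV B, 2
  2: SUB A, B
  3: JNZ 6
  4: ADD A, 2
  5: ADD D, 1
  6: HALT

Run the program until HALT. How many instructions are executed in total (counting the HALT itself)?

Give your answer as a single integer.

Step 1: PC=0 exec 'MOV A, 5'. After: A=5 B=0 C=0 D=0 ZF=0 PC=1
Step 2: PC=1 exec 'MOV B, 2'. After: A=5 B=2 C=0 D=0 ZF=0 PC=2
Step 3: PC=2 exec 'SUB A, B'. After: A=3 B=2 C=0 D=0 ZF=0 PC=3
Step 4: PC=3 exec 'JNZ 6'. After: A=3 B=2 C=0 D=0 ZF=0 PC=6
Step 5: PC=6 exec 'HALT'. After: A=3 B=2 C=0 D=0 ZF=0 PC=6 HALTED
Total instructions executed: 5

Answer: 5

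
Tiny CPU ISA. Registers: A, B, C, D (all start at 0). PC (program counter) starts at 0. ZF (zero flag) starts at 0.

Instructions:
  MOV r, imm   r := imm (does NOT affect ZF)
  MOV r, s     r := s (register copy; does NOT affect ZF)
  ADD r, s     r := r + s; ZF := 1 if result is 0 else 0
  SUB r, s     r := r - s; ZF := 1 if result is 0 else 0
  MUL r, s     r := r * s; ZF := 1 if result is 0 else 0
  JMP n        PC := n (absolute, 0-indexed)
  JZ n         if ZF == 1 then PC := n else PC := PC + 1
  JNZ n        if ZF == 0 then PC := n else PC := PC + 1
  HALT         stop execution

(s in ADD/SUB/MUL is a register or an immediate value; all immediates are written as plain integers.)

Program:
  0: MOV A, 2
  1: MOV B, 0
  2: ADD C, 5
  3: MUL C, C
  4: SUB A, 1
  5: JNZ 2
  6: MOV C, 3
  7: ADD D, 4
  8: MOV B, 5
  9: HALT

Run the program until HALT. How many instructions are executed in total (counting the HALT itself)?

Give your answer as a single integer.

Answer: 14

Derivation:
Step 1: PC=0 exec 'MOV A, 2'. After: A=2 B=0 C=0 D=0 ZF=0 PC=1
Step 2: PC=1 exec 'MOV B, 0'. After: A=2 B=0 C=0 D=0 ZF=0 PC=2
Step 3: PC=2 exec 'ADD C, 5'. After: A=2 B=0 C=5 D=0 ZF=0 PC=3
Step 4: PC=3 exec 'MUL C, C'. After: A=2 B=0 C=25 D=0 ZF=0 PC=4
Step 5: PC=4 exec 'SUB A, 1'. After: A=1 B=0 C=25 D=0 ZF=0 PC=5
Step 6: PC=5 exec 'JNZ 2'. After: A=1 B=0 C=25 D=0 ZF=0 PC=2
Step 7: PC=2 exec 'ADD C, 5'. After: A=1 B=0 C=30 D=0 ZF=0 PC=3
Step 8: PC=3 exec 'MUL C, C'. After: A=1 B=0 C=900 D=0 ZF=0 PC=4
Step 9: PC=4 exec 'SUB A, 1'. After: A=0 B=0 C=900 D=0 ZF=1 PC=5
Step 10: PC=5 exec 'JNZ 2'. After: A=0 B=0 C=900 D=0 ZF=1 PC=6
Step 11: PC=6 exec 'MOV C, 3'. After: A=0 B=0 C=3 D=0 ZF=1 PC=7
Step 12: PC=7 exec 'ADD D, 4'. After: A=0 B=0 C=3 D=4 ZF=0 PC=8
Step 13: PC=8 exec 'MOV B, 5'. After: A=0 B=5 C=3 D=4 ZF=0 PC=9
Step 14: PC=9 exec 'HALT'. After: A=0 B=5 C=3 D=4 ZF=0 PC=9 HALTED
Total instructions executed: 14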